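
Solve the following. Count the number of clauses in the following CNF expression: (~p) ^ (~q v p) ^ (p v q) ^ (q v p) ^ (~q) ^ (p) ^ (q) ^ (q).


A CNF formula is a conjunction of clauses.
Clauses are separated by ^.
Counting the conjuncts: 8 clauses.

8


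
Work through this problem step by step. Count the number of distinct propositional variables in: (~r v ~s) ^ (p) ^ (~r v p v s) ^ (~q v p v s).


Identify each variable that appears in the formula.
Variables found: p, q, r, s
Count = 4

4


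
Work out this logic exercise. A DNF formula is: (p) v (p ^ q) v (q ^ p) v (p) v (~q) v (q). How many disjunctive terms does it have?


A DNF formula is a disjunction of terms (conjunctions).
Terms are separated by v.
Counting the disjuncts: 6 terms.

6


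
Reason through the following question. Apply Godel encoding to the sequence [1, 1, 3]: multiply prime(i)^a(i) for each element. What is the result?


Encode each element as an exponent of the corresponding prime:
  2^1 = 2
  3^1 = 3
  5^3 = 125
Product = 2 * 3 * 125 = 750

750


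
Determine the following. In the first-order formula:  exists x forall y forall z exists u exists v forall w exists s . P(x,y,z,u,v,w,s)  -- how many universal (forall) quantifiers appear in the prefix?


Quantifier prefix: exists x forall y forall z exists u exists v forall w exists s
Mark each quantifier type:
  E U U E E U E
Universal count = 3, Existential count = 4
Asked for universal (forall) quantifiers: 3

3


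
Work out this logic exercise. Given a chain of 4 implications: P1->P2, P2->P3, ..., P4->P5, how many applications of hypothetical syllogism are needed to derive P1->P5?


With 4 implications in a chain connecting 5 propositions:
P1->P2, P2->P3, ..., P4->P5
Steps needed = (number of implications) - 1 = 4 - 1 = 3

3


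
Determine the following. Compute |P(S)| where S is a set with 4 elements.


The power set of a set with n elements has 2^n elements.
|P(S)| = 2^4 = 16

16


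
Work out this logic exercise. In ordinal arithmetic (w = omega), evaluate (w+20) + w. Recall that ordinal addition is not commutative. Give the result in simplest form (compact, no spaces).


Compute (w+20) + w.
Ordinal + is associative but NOT commutative; for finite n>0, n + w = w but w + n stays w+n.
(w+20) + w = w + (20+w) = w + w = w*2 (the finite tail 20 is absorbed by the right w).
Result = w*2

w*2


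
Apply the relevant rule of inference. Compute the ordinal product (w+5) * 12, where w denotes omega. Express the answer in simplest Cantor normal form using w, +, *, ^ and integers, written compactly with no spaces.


Compute (w+5) * 12.
Ordinal * is associative and left-distributive over +, but NOT commutative; for finite n>1, n*w = w but w*n stays w*n.
(w+5) * 12 = (w+5) repeated 12 times. Each intermediate +5 is absorbed by the following w; only the last survives: w*12+5.
Result = w*12+5

w*12+5


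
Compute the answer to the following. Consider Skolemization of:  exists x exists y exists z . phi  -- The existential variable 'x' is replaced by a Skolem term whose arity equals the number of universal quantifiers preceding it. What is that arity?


Quantifier prefix: exists x exists y exists z
'x' is existentially quantified at position 1.
No universal quantifiers precede it.
Skolem function arity = 0 (a Skolem constant)

0


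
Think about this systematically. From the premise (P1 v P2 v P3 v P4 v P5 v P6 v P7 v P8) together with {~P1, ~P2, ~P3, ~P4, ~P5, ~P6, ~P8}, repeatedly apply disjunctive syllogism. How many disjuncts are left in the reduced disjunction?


Original disjuncts (8): P1, P2, P3, P4, P5, P6, P7, P8
Negated (eliminate): ~P1, ~P2, ~P3, ~P4, ~P5, ~P6, ~P8
Remaining disjuncts: P7
Count = 8 - 7 = 1

1


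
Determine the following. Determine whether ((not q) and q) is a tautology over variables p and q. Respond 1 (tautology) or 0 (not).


Check all 4 assignments:
p=0, q=0: 0
p=0, q=1: 0
p=1, q=0: 0
p=1, q=1: 0
Satisfying count = 0/4.
Tautology iff count = 4: no.

0


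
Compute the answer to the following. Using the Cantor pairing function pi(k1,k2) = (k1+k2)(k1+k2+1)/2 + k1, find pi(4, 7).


k1 + k2 = 11
(k1+k2)(k1+k2+1)/2 = 11 * 12 / 2 = 66
pi = 66 + 4 = 70

70


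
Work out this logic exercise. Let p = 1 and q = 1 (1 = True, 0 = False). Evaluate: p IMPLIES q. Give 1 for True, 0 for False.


p = 1, q = 1
Operation: p IMPLIES q
Evaluate: 1 IMPLIES 1 = 1

1


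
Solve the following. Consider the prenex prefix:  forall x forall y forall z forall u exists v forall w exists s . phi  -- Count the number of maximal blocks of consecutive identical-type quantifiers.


Quantifier-type sequence: A A A A E A E  (A=forall, E=exists)
Group into maximal same-type runs:
  Ax4 | Ex1 | Ax1 | Ex1
Number of blocks = 4

4


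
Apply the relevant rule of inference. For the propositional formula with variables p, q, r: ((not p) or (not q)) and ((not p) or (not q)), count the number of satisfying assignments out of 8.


Evaluate all 8 assignments for p, q, r:
p=0, q=0, r=0: 1
p=0, q=0, r=1: 1
p=0, q=1, r=0: 1
p=0, q=1, r=1: 1
p=1, q=0, r=0: 1
p=1, q=0, r=1: 1
p=1, q=1, r=0: 0
p=1, q=1, r=1: 0
Satisfying count = 6

6


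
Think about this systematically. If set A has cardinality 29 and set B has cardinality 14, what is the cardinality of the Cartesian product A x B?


The Cartesian product A x B contains all ordered pairs (a, b).
|A x B| = |A| * |B| = 29 * 14 = 406

406


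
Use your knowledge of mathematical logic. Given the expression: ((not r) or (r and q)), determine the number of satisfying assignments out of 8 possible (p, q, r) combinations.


Check all 8 assignments:
p=0, q=0, r=0: 1
p=0, q=0, r=1: 0
p=0, q=1, r=0: 1
p=0, q=1, r=1: 1
p=1, q=0, r=0: 1
p=1, q=0, r=1: 0
p=1, q=1, r=0: 1
p=1, q=1, r=1: 1
Count of True = 6

6


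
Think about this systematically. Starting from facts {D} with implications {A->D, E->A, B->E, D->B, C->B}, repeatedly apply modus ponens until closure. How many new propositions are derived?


Initial facts: {D}
Apply modus ponens to closure:
  D and D->B  =>  B
  B and B->E  =>  E
  E and E->A  =>  A
Final known: {A, B, D, E}
New propositions: {A, B, E}
Count = 3

3


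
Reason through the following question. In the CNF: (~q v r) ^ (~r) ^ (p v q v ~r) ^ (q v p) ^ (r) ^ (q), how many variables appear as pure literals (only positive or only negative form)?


Check each variable for pure literal status:
p: pure positive
q: mixed (not pure)
r: mixed (not pure)
Pure literal count = 1

1


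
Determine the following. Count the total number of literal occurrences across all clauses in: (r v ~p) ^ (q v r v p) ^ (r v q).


Counting literals in each clause:
Clause 1: 2 literal(s)
Clause 2: 3 literal(s)
Clause 3: 2 literal(s)
Total = 7

7


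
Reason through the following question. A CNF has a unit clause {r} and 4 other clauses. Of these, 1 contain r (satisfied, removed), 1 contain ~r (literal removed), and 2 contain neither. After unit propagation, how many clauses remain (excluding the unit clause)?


Satisfied (removed): 1
Shortened (remain): 1
Unchanged (remain): 2
Remaining = 1 + 2 = 3

3


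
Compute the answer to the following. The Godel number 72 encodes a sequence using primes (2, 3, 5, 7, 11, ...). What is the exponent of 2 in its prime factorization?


Factorize 72 by dividing by 2 repeatedly.
Division steps: 2 divides 72 exactly 3 time(s).
Exponent of 2 = 3

3


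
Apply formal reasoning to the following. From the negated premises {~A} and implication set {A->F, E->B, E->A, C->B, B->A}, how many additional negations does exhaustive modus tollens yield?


Initial negated facts: {~A}
Apply modus tollens to closure:
  ~A and E->A  =>  ~E
  ~A and B->A  =>  ~B
  ~B and C->B  =>  ~C
Final negated: {~A, ~B, ~C, ~E}
New negations: {~B, ~C, ~E}
Count = 3

3


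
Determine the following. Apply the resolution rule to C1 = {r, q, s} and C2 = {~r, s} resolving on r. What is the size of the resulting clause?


Remove r from C1 and ~r from C2.
C1 remainder: {q, s}
C2 remainder: {s}
Union (resolvent): {q, s}
Resolvent has 2 literal(s).

2


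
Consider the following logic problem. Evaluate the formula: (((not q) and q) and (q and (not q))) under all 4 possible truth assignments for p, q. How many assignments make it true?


Check all 4 assignments:
p=0, q=0: 0
p=0, q=1: 0
p=1, q=0: 0
p=1, q=1: 0
Count of True = 0

0


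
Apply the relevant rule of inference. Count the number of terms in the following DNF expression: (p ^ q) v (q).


A DNF formula is a disjunction of terms (conjunctions).
Terms are separated by v.
Counting the disjuncts: 2 terms.

2


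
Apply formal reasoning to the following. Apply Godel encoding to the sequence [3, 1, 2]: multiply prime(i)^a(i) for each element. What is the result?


Encode each element as an exponent of the corresponding prime:
  2^3 = 8
  3^1 = 3
  5^2 = 25
Product = 8 * 3 * 25 = 600

600


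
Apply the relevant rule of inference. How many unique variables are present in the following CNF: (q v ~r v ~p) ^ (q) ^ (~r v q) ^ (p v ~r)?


Identify each variable that appears in the formula.
Variables found: p, q, r
Count = 3

3


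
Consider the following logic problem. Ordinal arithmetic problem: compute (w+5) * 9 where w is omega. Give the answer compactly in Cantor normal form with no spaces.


Compute (w+5) * 9.
Ordinal * is associative and left-distributive over +, but NOT commutative; for finite n>1, n*w = w but w*n stays w*n.
(w+5) * 9 = (w+5) repeated 9 times. Each intermediate +5 is absorbed by the following w; only the last survives: w*9+5.
Result = w*9+5

w*9+5


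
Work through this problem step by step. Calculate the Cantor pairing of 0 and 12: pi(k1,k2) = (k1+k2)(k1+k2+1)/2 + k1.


k1 + k2 = 12
(k1+k2)(k1+k2+1)/2 = 12 * 13 / 2 = 78
pi = 78 + 0 = 78

78


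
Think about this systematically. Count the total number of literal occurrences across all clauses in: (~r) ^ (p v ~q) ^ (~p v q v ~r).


Counting literals in each clause:
Clause 1: 1 literal(s)
Clause 2: 2 literal(s)
Clause 3: 3 literal(s)
Total = 6

6


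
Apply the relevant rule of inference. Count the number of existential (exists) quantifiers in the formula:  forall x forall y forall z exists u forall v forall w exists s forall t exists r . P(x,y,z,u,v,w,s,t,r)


Quantifier prefix: forall x forall y forall z exists u forall v forall w exists s forall t exists r
Mark each quantifier type:
  U U U E U U E U E
Universal count = 6, Existential count = 3
Asked for existential (exists) quantifiers: 3

3


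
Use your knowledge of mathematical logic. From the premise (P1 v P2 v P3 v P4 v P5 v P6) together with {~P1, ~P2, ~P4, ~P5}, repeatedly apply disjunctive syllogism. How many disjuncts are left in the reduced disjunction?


Original disjuncts (6): P1, P2, P3, P4, P5, P6
Negated (eliminate): ~P1, ~P2, ~P4, ~P5
Remaining disjuncts: P3, P6
Count = 6 - 4 = 2

2


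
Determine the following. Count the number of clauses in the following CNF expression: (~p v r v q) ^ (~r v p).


A CNF formula is a conjunction of clauses.
Clauses are separated by ^.
Counting the conjuncts: 2 clauses.

2


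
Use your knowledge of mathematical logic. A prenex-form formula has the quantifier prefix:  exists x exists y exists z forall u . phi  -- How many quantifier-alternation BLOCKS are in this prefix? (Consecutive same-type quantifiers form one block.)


Quantifier-type sequence: E E E A  (A=forall, E=exists)
Group into maximal same-type runs:
  Ex3 | Ax1
Number of blocks = 2

2


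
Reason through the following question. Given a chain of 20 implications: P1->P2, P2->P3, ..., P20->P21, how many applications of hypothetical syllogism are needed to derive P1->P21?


With 20 implications in a chain connecting 21 propositions:
P1->P2, P2->P3, ..., P20->P21
Steps needed = (number of implications) - 1 = 20 - 1 = 19

19


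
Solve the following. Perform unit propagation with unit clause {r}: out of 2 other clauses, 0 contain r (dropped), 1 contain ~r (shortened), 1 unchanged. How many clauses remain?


Satisfied (removed): 0
Shortened (remain): 1
Unchanged (remain): 1
Remaining = 1 + 1 = 2

2


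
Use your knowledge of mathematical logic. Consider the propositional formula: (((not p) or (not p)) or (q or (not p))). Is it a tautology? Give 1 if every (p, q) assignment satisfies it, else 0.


Check all 4 assignments:
p=0, q=0: 1
p=0, q=1: 1
p=1, q=0: 0
p=1, q=1: 1
Satisfying count = 3/4.
Tautology iff count = 4: no.

0


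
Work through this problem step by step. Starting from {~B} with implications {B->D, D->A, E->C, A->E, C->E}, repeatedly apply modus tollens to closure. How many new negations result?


Initial negated facts: {~B}
Apply modus tollens to closure:
  (no implication fires)
Final negated: {~B}
New negations: {(none)}
Count = 0

0


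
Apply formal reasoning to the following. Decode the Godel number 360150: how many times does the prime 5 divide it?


Factorize 360150 by dividing by 5 repeatedly.
Division steps: 5 divides 360150 exactly 2 time(s).
Exponent of 5 = 2

2


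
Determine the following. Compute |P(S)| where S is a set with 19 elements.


The power set of a set with n elements has 2^n elements.
|P(S)| = 2^19 = 524288

524288


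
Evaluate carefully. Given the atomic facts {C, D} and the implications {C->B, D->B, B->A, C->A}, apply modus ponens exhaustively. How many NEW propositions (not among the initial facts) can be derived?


Initial facts: {C, D}
Apply modus ponens to closure:
  C and C->B  =>  B
  B and B->A  =>  A
Final known: {A, B, C, D}
New propositions: {A, B}
Count = 2

2


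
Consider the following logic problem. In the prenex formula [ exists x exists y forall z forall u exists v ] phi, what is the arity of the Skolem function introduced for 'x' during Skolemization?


Quantifier prefix: exists x exists y forall z forall u exists v
'x' is existentially quantified at position 1.
No universal quantifiers precede it.
Skolem function arity = 0 (a Skolem constant)

0


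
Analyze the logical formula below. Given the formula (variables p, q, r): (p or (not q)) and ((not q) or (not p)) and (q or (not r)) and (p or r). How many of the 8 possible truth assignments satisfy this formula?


Evaluate all 8 assignments for p, q, r:
p=0, q=0, r=0: 0
p=0, q=0, r=1: 0
p=0, q=1, r=0: 0
p=0, q=1, r=1: 0
p=1, q=0, r=0: 1
p=1, q=0, r=1: 0
p=1, q=1, r=0: 0
p=1, q=1, r=1: 0
Satisfying count = 1

1


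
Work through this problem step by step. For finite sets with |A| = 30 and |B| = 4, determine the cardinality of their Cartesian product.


The Cartesian product A x B contains all ordered pairs (a, b).
|A x B| = |A| * |B| = 30 * 4 = 120

120


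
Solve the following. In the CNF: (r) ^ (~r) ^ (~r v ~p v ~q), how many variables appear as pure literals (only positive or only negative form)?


Check each variable for pure literal status:
p: pure negative
q: pure negative
r: mixed (not pure)
Pure literal count = 2

2


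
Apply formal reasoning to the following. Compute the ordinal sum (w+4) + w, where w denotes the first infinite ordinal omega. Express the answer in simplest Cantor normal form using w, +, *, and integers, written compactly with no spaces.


Compute (w+4) + w.
Ordinal + is associative but NOT commutative; for finite n>0, n + w = w but w + n stays w+n.
(w+4) + w = w + (4+w) = w + w = w*2 (the finite tail 4 is absorbed by the right w).
Result = w*2

w*2


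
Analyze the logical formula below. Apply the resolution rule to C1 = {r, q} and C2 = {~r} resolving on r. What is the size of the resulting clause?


Remove r from C1 and ~r from C2.
C1 remainder: {q}
C2 remainder: {}
Union (resolvent): {q}
Resolvent has 1 literal(s).

1


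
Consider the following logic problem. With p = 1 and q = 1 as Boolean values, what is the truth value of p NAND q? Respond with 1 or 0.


p = 1, q = 1
Operation: p NAND q
Evaluate: 1 NAND 1 = 0

0


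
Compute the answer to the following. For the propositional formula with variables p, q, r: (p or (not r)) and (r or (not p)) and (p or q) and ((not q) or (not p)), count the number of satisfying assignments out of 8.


Evaluate all 8 assignments for p, q, r:
p=0, q=0, r=0: 0
p=0, q=0, r=1: 0
p=0, q=1, r=0: 1
p=0, q=1, r=1: 0
p=1, q=0, r=0: 0
p=1, q=0, r=1: 1
p=1, q=1, r=0: 0
p=1, q=1, r=1: 0
Satisfying count = 2

2


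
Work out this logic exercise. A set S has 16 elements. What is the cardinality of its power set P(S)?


The power set of a set with n elements has 2^n elements.
|P(S)| = 2^16 = 65536

65536


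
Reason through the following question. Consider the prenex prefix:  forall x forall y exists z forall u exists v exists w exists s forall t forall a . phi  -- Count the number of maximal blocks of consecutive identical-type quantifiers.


Quantifier-type sequence: A A E A E E E A A  (A=forall, E=exists)
Group into maximal same-type runs:
  Ax2 | Ex1 | Ax1 | Ex3 | Ax2
Number of blocks = 5

5


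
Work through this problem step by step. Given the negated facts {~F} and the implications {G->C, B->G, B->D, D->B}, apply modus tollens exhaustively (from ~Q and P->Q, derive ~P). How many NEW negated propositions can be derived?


Initial negated facts: {~F}
Apply modus tollens to closure:
  (no implication fires)
Final negated: {~F}
New negations: {(none)}
Count = 0

0


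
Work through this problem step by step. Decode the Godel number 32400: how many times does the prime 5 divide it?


Factorize 32400 by dividing by 5 repeatedly.
Division steps: 5 divides 32400 exactly 2 time(s).
Exponent of 5 = 2

2


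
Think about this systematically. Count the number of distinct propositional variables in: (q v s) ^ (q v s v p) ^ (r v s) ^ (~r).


Identify each variable that appears in the formula.
Variables found: p, q, r, s
Count = 4

4


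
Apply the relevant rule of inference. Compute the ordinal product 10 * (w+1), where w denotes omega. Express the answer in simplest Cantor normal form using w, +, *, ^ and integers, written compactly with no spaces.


Compute 10 * (w+1).
Ordinal * is associative and left-distributive over +, but NOT commutative; for finite n>1, n*w = w but w*n stays w*n.
By left-distributivity: 10 * (w+1) = 10*w + 10*1 = w + 10 = w+10.
Result = w+10

w+10


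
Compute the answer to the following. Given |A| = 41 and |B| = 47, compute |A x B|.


The Cartesian product A x B contains all ordered pairs (a, b).
|A x B| = |A| * |B| = 41 * 47 = 1927

1927


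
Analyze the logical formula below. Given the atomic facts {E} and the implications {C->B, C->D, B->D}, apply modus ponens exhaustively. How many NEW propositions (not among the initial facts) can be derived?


Initial facts: {E}
Apply modus ponens to closure:
  (no implication fires)
Final known: {E}
New propositions: {(none)}
Count = 0

0


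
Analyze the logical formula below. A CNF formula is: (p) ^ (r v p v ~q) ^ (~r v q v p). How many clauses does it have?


A CNF formula is a conjunction of clauses.
Clauses are separated by ^.
Counting the conjuncts: 3 clauses.

3


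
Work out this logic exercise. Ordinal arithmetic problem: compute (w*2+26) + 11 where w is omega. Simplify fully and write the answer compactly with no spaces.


Compute (w*2+26) + 11.
Ordinal + is associative but NOT commutative; for finite n>0, n + w = w but w + n stays w+n.
By associativity: (w*2+26) + 11 = w*2 + (26+11) = w*2+37.
Result = w*2+37

w*2+37


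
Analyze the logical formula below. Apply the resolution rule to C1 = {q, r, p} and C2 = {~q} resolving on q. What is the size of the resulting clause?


Remove q from C1 and ~q from C2.
C1 remainder: {r, p}
C2 remainder: {}
Union (resolvent): {p, r}
Resolvent has 2 literal(s).

2


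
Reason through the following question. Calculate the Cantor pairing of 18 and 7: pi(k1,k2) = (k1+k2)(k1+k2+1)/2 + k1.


k1 + k2 = 25
(k1+k2)(k1+k2+1)/2 = 25 * 26 / 2 = 325
pi = 325 + 18 = 343

343


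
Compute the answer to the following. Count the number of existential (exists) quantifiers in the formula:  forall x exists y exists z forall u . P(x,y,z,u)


Quantifier prefix: forall x exists y exists z forall u
Mark each quantifier type:
  U E E U
Universal count = 2, Existential count = 2
Asked for existential (exists) quantifiers: 2

2


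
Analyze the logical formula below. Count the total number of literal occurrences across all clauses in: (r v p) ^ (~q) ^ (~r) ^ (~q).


Counting literals in each clause:
Clause 1: 2 literal(s)
Clause 2: 1 literal(s)
Clause 3: 1 literal(s)
Clause 4: 1 literal(s)
Total = 5

5


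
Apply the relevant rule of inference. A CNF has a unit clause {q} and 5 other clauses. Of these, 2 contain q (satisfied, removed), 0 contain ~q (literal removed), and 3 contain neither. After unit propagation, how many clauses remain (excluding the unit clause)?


Satisfied (removed): 2
Shortened (remain): 0
Unchanged (remain): 3
Remaining = 0 + 3 = 3

3


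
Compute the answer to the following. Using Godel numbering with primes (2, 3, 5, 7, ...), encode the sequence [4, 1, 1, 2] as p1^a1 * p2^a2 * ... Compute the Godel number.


Encode each element as an exponent of the corresponding prime:
  2^4 = 16
  3^1 = 3
  5^1 = 5
  7^2 = 49
Product = 16 * 3 * 5 * 49 = 11760

11760


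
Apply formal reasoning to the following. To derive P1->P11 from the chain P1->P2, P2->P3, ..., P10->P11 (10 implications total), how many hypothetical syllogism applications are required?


With 10 implications in a chain connecting 11 propositions:
P1->P2, P2->P3, ..., P10->P11
Steps needed = (number of implications) - 1 = 10 - 1 = 9

9


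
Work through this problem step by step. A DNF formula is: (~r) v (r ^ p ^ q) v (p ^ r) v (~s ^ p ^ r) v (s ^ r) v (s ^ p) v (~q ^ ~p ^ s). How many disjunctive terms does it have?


A DNF formula is a disjunction of terms (conjunctions).
Terms are separated by v.
Counting the disjuncts: 7 terms.

7


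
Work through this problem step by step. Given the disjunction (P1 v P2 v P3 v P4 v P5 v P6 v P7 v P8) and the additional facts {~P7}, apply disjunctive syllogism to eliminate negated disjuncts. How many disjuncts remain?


Original disjuncts (8): P1, P2, P3, P4, P5, P6, P7, P8
Negated (eliminate): ~P7
Remaining disjuncts: P1, P2, P3, P4, P5, P6, P8
Count = 8 - 1 = 7

7


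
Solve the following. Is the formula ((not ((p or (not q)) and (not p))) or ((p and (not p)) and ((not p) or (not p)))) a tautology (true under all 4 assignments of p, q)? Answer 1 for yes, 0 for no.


Check all 4 assignments:
p=0, q=0: 0
p=0, q=1: 1
p=1, q=0: 1
p=1, q=1: 1
Satisfying count = 3/4.
Tautology iff count = 4: no.

0


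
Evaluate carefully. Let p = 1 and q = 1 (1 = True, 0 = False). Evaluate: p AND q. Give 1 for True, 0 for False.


p = 1, q = 1
Operation: p AND q
Evaluate: 1 AND 1 = 1

1


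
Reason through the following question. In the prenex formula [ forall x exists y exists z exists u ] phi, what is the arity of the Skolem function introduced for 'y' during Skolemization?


Quantifier prefix: forall x exists y exists z exists u
'y' is existentially quantified at position 2.
Universal variables preceding it: x
Skolem function arity = 1

1


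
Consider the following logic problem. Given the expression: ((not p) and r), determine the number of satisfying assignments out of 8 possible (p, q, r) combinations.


Check all 8 assignments:
p=0, q=0, r=0: 0
p=0, q=0, r=1: 1
p=0, q=1, r=0: 0
p=0, q=1, r=1: 1
p=1, q=0, r=0: 0
p=1, q=0, r=1: 0
p=1, q=1, r=0: 0
p=1, q=1, r=1: 0
Count of True = 2

2


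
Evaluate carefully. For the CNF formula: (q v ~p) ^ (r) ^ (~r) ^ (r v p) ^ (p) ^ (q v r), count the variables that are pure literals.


Check each variable for pure literal status:
p: mixed (not pure)
q: pure positive
r: mixed (not pure)
Pure literal count = 1

1


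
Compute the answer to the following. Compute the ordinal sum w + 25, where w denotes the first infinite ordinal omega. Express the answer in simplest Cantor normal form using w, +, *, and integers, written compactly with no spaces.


Compute w + 25.
Ordinal + is associative but NOT commutative; for finite n>0, n + w = w but w + n stays w+n.
w + 25 is already in normal form (a successor ordinal beyond w).
Result = w+25

w+25


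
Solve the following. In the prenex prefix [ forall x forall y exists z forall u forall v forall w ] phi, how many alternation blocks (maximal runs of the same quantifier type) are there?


Quantifier-type sequence: A A E A A A  (A=forall, E=exists)
Group into maximal same-type runs:
  Ax2 | Ex1 | Ax3
Number of blocks = 3

3


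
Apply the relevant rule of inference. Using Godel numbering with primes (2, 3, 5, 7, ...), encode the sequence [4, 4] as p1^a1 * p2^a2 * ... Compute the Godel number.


Encode each element as an exponent of the corresponding prime:
  2^4 = 16
  3^4 = 81
Product = 16 * 81 = 1296

1296


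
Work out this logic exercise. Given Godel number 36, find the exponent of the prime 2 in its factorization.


Factorize 36 by dividing by 2 repeatedly.
Division steps: 2 divides 36 exactly 2 time(s).
Exponent of 2 = 2

2


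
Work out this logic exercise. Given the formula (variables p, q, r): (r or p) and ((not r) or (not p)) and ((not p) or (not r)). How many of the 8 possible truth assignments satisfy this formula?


Evaluate all 8 assignments for p, q, r:
p=0, q=0, r=0: 0
p=0, q=0, r=1: 1
p=0, q=1, r=0: 0
p=0, q=1, r=1: 1
p=1, q=0, r=0: 1
p=1, q=0, r=1: 0
p=1, q=1, r=0: 1
p=1, q=1, r=1: 0
Satisfying count = 4

4


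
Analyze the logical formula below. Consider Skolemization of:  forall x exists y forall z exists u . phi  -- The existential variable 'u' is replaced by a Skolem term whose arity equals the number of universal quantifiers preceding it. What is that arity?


Quantifier prefix: forall x exists y forall z exists u
'u' is existentially quantified at position 4.
Universal variables preceding it: x, z
Skolem function arity = 2

2


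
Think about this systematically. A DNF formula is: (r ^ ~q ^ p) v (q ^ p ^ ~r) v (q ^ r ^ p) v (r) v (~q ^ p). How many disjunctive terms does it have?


A DNF formula is a disjunction of terms (conjunctions).
Terms are separated by v.
Counting the disjuncts: 5 terms.

5


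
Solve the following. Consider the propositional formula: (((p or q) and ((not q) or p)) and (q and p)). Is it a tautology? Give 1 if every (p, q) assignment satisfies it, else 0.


Check all 4 assignments:
p=0, q=0: 0
p=0, q=1: 0
p=1, q=0: 0
p=1, q=1: 1
Satisfying count = 1/4.
Tautology iff count = 4: no.

0


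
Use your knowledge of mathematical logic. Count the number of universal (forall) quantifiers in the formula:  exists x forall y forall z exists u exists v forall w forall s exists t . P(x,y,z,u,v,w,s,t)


Quantifier prefix: exists x forall y forall z exists u exists v forall w forall s exists t
Mark each quantifier type:
  E U U E E U U E
Universal count = 4, Existential count = 4
Asked for universal (forall) quantifiers: 4

4


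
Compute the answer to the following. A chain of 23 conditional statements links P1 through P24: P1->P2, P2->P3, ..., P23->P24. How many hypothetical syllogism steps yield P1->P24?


With 23 implications in a chain connecting 24 propositions:
P1->P2, P2->P3, ..., P23->P24
Steps needed = (number of implications) - 1 = 23 - 1 = 22

22


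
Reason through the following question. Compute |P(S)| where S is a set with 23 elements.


The power set of a set with n elements has 2^n elements.
|P(S)| = 2^23 = 8388608

8388608


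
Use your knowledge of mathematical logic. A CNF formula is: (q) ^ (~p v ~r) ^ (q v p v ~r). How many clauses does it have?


A CNF formula is a conjunction of clauses.
Clauses are separated by ^.
Counting the conjuncts: 3 clauses.

3


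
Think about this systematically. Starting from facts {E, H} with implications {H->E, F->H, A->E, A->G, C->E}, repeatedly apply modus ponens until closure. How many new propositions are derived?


Initial facts: {E, H}
Apply modus ponens to closure:
  (no implication fires)
Final known: {E, H}
New propositions: {(none)}
Count = 0

0


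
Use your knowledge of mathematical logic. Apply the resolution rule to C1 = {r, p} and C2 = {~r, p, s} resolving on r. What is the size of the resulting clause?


Remove r from C1 and ~r from C2.
C1 remainder: {p}
C2 remainder: {p, s}
Union (resolvent): {p, s}
Resolvent has 2 literal(s).

2


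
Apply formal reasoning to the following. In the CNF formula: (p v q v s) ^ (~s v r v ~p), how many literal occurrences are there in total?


Counting literals in each clause:
Clause 1: 3 literal(s)
Clause 2: 3 literal(s)
Total = 6

6


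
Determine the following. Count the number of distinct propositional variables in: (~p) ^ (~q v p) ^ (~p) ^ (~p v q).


Identify each variable that appears in the formula.
Variables found: p, q
Count = 2

2


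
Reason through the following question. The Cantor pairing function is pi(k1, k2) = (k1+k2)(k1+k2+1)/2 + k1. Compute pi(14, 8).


k1 + k2 = 22
(k1+k2)(k1+k2+1)/2 = 22 * 23 / 2 = 253
pi = 253 + 14 = 267

267


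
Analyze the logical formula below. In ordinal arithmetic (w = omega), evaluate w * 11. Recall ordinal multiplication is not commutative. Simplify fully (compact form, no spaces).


Compute w * 11.
Ordinal * is associative and left-distributive over +, but NOT commutative; for finite n>1, n*w = w but w*n stays w*n.
w * 11 means 11 copies of w concatenated: w*11.
Result = w*11

w*11


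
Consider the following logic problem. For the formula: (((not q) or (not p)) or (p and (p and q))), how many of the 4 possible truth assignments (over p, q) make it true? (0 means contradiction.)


Check all 4 assignments:
p=0, q=0: 1
p=0, q=1: 1
p=1, q=0: 1
p=1, q=1: 1
Count of True = 4

4


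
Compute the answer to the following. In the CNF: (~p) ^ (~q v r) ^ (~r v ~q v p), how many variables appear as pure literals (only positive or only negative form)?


Check each variable for pure literal status:
p: mixed (not pure)
q: pure negative
r: mixed (not pure)
Pure literal count = 1

1


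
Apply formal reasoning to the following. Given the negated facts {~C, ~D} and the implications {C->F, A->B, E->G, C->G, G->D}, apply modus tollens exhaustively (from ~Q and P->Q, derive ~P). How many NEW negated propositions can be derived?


Initial negated facts: {~C, ~D}
Apply modus tollens to closure:
  ~D and G->D  =>  ~G
  ~G and E->G  =>  ~E
Final negated: {~C, ~D, ~E, ~G}
New negations: {~E, ~G}
Count = 2

2


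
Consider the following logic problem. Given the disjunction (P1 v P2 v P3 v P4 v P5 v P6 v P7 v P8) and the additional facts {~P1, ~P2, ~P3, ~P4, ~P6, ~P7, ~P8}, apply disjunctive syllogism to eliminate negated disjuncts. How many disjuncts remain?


Original disjuncts (8): P1, P2, P3, P4, P5, P6, P7, P8
Negated (eliminate): ~P1, ~P2, ~P3, ~P4, ~P6, ~P7, ~P8
Remaining disjuncts: P5
Count = 8 - 7 = 1

1


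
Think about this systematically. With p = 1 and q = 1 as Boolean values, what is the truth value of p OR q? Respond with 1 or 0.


p = 1, q = 1
Operation: p OR q
Evaluate: 1 OR 1 = 1

1


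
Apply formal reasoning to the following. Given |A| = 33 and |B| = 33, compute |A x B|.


The Cartesian product A x B contains all ordered pairs (a, b).
|A x B| = |A| * |B| = 33 * 33 = 1089

1089


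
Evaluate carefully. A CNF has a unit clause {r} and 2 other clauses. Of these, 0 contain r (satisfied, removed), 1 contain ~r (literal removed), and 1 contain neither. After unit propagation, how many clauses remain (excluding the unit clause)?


Satisfied (removed): 0
Shortened (remain): 1
Unchanged (remain): 1
Remaining = 1 + 1 = 2

2


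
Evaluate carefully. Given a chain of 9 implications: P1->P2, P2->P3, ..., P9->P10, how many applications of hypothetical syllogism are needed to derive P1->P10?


With 9 implications in a chain connecting 10 propositions:
P1->P2, P2->P3, ..., P9->P10
Steps needed = (number of implications) - 1 = 9 - 1 = 8

8


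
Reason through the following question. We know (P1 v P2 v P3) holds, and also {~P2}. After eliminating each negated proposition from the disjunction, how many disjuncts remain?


Original disjuncts (3): P1, P2, P3
Negated (eliminate): ~P2
Remaining disjuncts: P1, P3
Count = 3 - 1 = 2

2


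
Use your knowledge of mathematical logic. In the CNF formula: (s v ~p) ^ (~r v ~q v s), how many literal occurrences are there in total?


Counting literals in each clause:
Clause 1: 2 literal(s)
Clause 2: 3 literal(s)
Total = 5

5


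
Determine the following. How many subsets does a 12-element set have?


The power set of a set with n elements has 2^n elements.
|P(S)| = 2^12 = 4096

4096


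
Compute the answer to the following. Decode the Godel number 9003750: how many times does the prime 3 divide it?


Factorize 9003750 by dividing by 3 repeatedly.
Division steps: 3 divides 9003750 exactly 1 time(s).
Exponent of 3 = 1

1


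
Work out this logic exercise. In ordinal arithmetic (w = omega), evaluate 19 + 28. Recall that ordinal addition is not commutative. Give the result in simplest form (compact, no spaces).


Compute 19 + 28.
Ordinal + is associative but NOT commutative; for finite n>0, n + w = w but w + n stays w+n.
Both operands finite; ordinal + agrees with natural +: 19 + 28 = 47.
Result = 47

47


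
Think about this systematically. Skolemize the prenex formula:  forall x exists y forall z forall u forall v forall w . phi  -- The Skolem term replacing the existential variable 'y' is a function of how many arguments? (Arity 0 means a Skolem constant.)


Quantifier prefix: forall x exists y forall z forall u forall v forall w
'y' is existentially quantified at position 2.
Universal variables preceding it: x
Skolem function arity = 1

1


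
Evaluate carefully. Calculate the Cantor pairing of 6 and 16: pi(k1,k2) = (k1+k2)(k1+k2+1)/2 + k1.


k1 + k2 = 22
(k1+k2)(k1+k2+1)/2 = 22 * 23 / 2 = 253
pi = 253 + 6 = 259

259


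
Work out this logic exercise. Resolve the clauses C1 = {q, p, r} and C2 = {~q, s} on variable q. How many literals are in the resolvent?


Remove q from C1 and ~q from C2.
C1 remainder: {p, r}
C2 remainder: {s}
Union (resolvent): {p, r, s}
Resolvent has 3 literal(s).

3


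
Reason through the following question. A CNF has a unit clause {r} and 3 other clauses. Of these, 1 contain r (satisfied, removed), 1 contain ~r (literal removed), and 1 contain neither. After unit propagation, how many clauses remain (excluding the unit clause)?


Satisfied (removed): 1
Shortened (remain): 1
Unchanged (remain): 1
Remaining = 1 + 1 = 2

2


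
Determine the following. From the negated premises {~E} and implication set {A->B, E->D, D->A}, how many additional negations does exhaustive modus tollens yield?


Initial negated facts: {~E}
Apply modus tollens to closure:
  (no implication fires)
Final negated: {~E}
New negations: {(none)}
Count = 0

0


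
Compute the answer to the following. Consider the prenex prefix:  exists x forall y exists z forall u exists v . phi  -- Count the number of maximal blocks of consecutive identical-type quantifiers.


Quantifier-type sequence: E A E A E  (A=forall, E=exists)
Group into maximal same-type runs:
  Ex1 | Ax1 | Ex1 | Ax1 | Ex1
Number of blocks = 5

5


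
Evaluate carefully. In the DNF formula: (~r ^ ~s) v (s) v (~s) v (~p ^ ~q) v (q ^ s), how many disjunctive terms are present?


A DNF formula is a disjunction of terms (conjunctions).
Terms are separated by v.
Counting the disjuncts: 5 terms.

5


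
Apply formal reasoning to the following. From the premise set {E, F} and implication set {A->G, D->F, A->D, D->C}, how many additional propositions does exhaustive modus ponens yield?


Initial facts: {E, F}
Apply modus ponens to closure:
  (no implication fires)
Final known: {E, F}
New propositions: {(none)}
Count = 0

0


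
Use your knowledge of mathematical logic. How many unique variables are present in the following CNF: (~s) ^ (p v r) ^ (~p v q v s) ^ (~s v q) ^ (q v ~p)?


Identify each variable that appears in the formula.
Variables found: p, q, r, s
Count = 4

4


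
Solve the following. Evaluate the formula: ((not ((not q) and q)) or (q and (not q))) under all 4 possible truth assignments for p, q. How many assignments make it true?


Check all 4 assignments:
p=0, q=0: 1
p=0, q=1: 1
p=1, q=0: 1
p=1, q=1: 1
Count of True = 4

4


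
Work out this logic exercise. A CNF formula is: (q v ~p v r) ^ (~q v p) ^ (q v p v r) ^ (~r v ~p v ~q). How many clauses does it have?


A CNF formula is a conjunction of clauses.
Clauses are separated by ^.
Counting the conjuncts: 4 clauses.

4


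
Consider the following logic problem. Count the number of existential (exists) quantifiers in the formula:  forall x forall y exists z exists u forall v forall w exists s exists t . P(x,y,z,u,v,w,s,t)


Quantifier prefix: forall x forall y exists z exists u forall v forall w exists s exists t
Mark each quantifier type:
  U U E E U U E E
Universal count = 4, Existential count = 4
Asked for existential (exists) quantifiers: 4

4


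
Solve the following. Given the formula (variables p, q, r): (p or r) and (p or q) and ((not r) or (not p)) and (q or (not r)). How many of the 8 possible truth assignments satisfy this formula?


Evaluate all 8 assignments for p, q, r:
p=0, q=0, r=0: 0
p=0, q=0, r=1: 0
p=0, q=1, r=0: 0
p=0, q=1, r=1: 1
p=1, q=0, r=0: 1
p=1, q=0, r=1: 0
p=1, q=1, r=0: 1
p=1, q=1, r=1: 0
Satisfying count = 3

3


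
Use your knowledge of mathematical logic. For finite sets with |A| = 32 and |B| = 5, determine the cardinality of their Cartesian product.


The Cartesian product A x B contains all ordered pairs (a, b).
|A x B| = |A| * |B| = 32 * 5 = 160

160


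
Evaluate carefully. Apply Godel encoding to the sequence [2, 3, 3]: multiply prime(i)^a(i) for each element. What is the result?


Encode each element as an exponent of the corresponding prime:
  2^2 = 4
  3^3 = 27
  5^3 = 125
Product = 4 * 27 * 125 = 13500

13500


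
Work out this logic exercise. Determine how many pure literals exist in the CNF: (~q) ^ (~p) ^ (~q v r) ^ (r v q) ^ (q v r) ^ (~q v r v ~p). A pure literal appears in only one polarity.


Check each variable for pure literal status:
p: pure negative
q: mixed (not pure)
r: pure positive
Pure literal count = 2

2


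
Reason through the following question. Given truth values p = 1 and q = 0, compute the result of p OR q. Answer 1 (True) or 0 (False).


p = 1, q = 0
Operation: p OR q
Evaluate: 1 OR 0 = 1

1


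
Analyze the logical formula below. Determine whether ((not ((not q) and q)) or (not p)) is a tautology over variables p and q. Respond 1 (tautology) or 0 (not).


Check all 4 assignments:
p=0, q=0: 1
p=0, q=1: 1
p=1, q=0: 1
p=1, q=1: 1
Satisfying count = 4/4.
Tautology iff count = 4: yes.

1


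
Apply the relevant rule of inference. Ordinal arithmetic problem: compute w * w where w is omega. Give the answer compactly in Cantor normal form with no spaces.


Compute w * w.
Ordinal * is associative and left-distributive over +, but NOT commutative; for finite n>1, n*w = w but w*n stays w*n.
w * w = w^2 by definition.
Result = w^2

w^2


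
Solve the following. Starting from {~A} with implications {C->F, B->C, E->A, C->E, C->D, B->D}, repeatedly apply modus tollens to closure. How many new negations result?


Initial negated facts: {~A}
Apply modus tollens to closure:
  ~A and E->A  =>  ~E
  ~E and C->E  =>  ~C
  ~C and B->C  =>  ~B
Final negated: {~A, ~B, ~C, ~E}
New negations: {~B, ~C, ~E}
Count = 3

3


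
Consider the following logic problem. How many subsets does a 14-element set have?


The power set of a set with n elements has 2^n elements.
|P(S)| = 2^14 = 16384

16384


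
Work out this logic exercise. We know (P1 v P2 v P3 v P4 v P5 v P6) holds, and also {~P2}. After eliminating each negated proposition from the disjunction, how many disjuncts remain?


Original disjuncts (6): P1, P2, P3, P4, P5, P6
Negated (eliminate): ~P2
Remaining disjuncts: P1, P3, P4, P5, P6
Count = 6 - 1 = 5

5
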